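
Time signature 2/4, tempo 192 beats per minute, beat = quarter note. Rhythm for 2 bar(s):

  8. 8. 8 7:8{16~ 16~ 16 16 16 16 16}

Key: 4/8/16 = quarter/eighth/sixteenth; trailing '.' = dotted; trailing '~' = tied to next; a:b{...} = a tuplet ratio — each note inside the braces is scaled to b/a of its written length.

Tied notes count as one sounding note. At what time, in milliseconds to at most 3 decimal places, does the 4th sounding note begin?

1. 0.0ms @ 0 + 234.375ms (3/4)
2. 234.375ms @ 3/4 + 234.375ms (3/4)
3. 468.75ms @ 3/2 + 156.25ms (1/2)
4. 625.0ms @ 2 + 267.857ms (6/7)
5. 892.857ms @ 20/7 + 89.286ms (2/7)
6. 982.143ms @ 22/7 + 89.286ms (2/7)
7. 1071.429ms @ 24/7 + 89.286ms (2/7)
8. 1160.714ms @ 26/7 + 89.286ms (2/7)

note 4 onset = 2b = 625.0ms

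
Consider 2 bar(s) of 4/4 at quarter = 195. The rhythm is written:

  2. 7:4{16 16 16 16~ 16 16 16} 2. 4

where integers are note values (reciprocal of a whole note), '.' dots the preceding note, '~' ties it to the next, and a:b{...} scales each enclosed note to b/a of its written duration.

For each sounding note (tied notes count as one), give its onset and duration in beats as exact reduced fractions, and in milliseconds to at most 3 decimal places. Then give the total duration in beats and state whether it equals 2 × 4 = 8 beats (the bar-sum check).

1) 0.0ms=0b +923.077ms=3b
2) 923.077ms=3b +43.956ms=1/7b
3) 967.033ms=22/7b +43.956ms=1/7b
4) 1010.989ms=23/7b +43.956ms=1/7b
5) 1054.945ms=24/7b +87.912ms=2/7b
6) 1142.857ms=26/7b +43.956ms=1/7b
7) 1186.813ms=27/7b +43.956ms=1/7b
8) 1230.769ms=4b +923.077ms=3b
9) 2153.846ms=7b +307.692ms=1b
Σ=8b of 8 (195bpm 4/4) — PASS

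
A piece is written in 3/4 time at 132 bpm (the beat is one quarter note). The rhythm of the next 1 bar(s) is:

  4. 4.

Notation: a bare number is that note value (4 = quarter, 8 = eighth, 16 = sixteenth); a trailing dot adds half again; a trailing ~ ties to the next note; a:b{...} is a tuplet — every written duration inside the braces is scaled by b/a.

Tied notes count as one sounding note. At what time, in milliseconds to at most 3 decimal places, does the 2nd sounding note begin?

1. 0.0ms @ 0 + 681.818ms (3/2)
2. 681.818ms @ 3/2 + 681.818ms (3/2)

note 2 onset = 3/2b = 681.818ms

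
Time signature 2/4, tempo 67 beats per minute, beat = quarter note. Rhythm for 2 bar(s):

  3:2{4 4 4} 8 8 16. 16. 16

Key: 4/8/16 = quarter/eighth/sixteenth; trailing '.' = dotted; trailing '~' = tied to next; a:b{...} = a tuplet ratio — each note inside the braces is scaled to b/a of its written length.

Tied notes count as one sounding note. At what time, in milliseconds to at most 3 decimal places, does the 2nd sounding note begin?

note 2 onset = 2/3b = 597.015ms

1. 0.0ms @ 0 + 597.015ms (2/3)
2. 597.015ms @ 2/3 + 597.015ms (2/3)
3. 1194.03ms @ 4/3 + 597.015ms (2/3)
4. 1791.045ms @ 2 + 447.761ms (1/2)
5. 2238.806ms @ 5/2 + 447.761ms (1/2)
6. 2686.567ms @ 3 + 335.821ms (3/8)
7. 3022.388ms @ 27/8 + 335.821ms (3/8)
8. 3358.209ms @ 15/4 + 223.881ms (1/4)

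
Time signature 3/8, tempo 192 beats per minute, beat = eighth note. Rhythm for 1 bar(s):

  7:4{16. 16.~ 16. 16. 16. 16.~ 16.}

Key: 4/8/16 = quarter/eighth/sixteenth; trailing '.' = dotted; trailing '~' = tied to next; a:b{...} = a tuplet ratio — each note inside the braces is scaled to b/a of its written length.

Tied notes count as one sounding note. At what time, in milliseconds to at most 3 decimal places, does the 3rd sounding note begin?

note 3 onset = 9/7b = 401.786ms

1. 0.0ms @ 0 + 133.929ms (3/7)
2. 133.929ms @ 3/7 + 267.857ms (6/7)
3. 401.786ms @ 9/7 + 133.929ms (3/7)
4. 535.714ms @ 12/7 + 133.929ms (3/7)
5. 669.643ms @ 15/7 + 267.857ms (6/7)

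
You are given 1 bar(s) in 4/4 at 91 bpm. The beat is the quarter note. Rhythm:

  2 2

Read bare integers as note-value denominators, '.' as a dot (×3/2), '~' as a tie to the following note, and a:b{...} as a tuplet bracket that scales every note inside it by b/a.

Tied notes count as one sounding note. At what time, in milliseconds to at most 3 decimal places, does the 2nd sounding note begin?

note 2 onset = 2b = 1318.681ms

1. 0.0ms @ 0 + 1318.681ms (2)
2. 1318.681ms @ 2 + 1318.681ms (2)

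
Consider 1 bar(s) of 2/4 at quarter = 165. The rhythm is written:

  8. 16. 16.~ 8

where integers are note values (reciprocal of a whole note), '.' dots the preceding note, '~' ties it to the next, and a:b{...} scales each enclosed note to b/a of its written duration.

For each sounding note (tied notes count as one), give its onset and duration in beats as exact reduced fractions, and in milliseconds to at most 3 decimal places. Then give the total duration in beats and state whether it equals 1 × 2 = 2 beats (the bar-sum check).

1) 0.0ms=0b +272.727ms=3/4b
2) 272.727ms=3/4b +136.364ms=3/8b
3) 409.091ms=9/8b +318.182ms=7/8b
Σ=2b of 2 (165bpm 2/4) — PASS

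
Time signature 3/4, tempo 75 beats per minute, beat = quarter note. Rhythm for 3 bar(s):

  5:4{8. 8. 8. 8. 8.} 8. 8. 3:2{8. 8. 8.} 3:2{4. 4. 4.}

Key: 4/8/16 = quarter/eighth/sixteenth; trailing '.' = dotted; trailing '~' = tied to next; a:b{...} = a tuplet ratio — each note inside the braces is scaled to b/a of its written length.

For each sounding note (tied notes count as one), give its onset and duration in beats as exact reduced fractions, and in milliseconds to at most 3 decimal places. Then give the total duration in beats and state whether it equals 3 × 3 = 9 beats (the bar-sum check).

1) 0.0ms=0b +480.0ms=3/5b
2) 480.0ms=3/5b +480.0ms=3/5b
3) 960.0ms=6/5b +480.0ms=3/5b
4) 1440.0ms=9/5b +480.0ms=3/5b
5) 1920.0ms=12/5b +480.0ms=3/5b
6) 2400.0ms=3b +600.0ms=3/4b
7) 3000.0ms=15/4b +600.0ms=3/4b
8) 3600.0ms=9/2b +400.0ms=1/2b
9) 4000.0ms=5b +400.0ms=1/2b
10) 4400.0ms=11/2b +400.0ms=1/2b
11) 4800.0ms=6b +800.0ms=1b
12) 5600.0ms=7b +800.0ms=1b
13) 6400.0ms=8b +800.0ms=1b
Σ=9b of 9 (75bpm 3/4) — PASS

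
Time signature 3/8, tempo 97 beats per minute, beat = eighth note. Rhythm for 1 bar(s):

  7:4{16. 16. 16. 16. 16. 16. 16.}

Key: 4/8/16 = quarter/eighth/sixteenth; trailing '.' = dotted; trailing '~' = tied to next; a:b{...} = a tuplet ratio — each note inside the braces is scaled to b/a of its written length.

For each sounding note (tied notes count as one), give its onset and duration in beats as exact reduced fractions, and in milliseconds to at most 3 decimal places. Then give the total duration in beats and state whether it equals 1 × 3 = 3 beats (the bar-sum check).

1) 0.0ms=0b +265.096ms=3/7b
2) 265.096ms=3/7b +265.096ms=3/7b
3) 530.191ms=6/7b +265.096ms=3/7b
4) 795.287ms=9/7b +265.096ms=3/7b
5) 1060.383ms=12/7b +265.096ms=3/7b
6) 1325.479ms=15/7b +265.096ms=3/7b
7) 1590.574ms=18/7b +265.096ms=3/7b
Σ=3b of 3 (97bpm 3/8) — PASS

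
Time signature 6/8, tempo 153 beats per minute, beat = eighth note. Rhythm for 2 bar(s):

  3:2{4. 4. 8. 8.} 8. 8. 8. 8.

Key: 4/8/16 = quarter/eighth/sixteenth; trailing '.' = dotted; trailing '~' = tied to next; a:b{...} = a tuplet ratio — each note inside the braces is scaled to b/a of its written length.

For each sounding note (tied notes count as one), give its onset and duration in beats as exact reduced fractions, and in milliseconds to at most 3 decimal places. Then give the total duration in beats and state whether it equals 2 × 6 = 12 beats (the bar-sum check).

1) 0.0ms=0b +784.314ms=2b
2) 784.314ms=2b +784.314ms=2b
3) 1568.627ms=4b +392.157ms=1b
4) 1960.784ms=5b +392.157ms=1b
5) 2352.941ms=6b +588.235ms=3/2b
6) 2941.176ms=15/2b +588.235ms=3/2b
7) 3529.412ms=9b +588.235ms=3/2b
8) 4117.647ms=21/2b +588.235ms=3/2b
Σ=12b of 12 (153bpm 6/8) — PASS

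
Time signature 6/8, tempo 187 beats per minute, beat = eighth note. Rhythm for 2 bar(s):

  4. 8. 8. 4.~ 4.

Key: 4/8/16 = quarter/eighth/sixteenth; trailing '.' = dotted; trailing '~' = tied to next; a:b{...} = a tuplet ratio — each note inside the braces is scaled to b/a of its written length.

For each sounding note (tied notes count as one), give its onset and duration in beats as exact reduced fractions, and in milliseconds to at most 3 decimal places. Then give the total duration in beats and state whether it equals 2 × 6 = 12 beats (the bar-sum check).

1) 0.0ms=0b +962.567ms=3b
2) 962.567ms=3b +481.283ms=3/2b
3) 1443.85ms=9/2b +481.283ms=3/2b
4) 1925.134ms=6b +1925.134ms=6b
Σ=12b of 12 (187bpm 6/8) — PASS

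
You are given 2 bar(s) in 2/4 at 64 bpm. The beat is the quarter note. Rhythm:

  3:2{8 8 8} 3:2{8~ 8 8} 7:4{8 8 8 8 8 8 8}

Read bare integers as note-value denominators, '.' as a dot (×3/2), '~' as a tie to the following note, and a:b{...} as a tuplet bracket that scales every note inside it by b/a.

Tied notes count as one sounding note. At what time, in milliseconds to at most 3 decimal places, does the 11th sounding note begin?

1. 0.0ms @ 0 + 312.5ms (1/3)
2. 312.5ms @ 1/3 + 312.5ms (1/3)
3. 625.0ms @ 2/3 + 312.5ms (1/3)
4. 937.5ms @ 1 + 625.0ms (2/3)
5. 1562.5ms @ 5/3 + 312.5ms (1/3)
6. 1875.0ms @ 2 + 267.857ms (2/7)
7. 2142.857ms @ 16/7 + 267.857ms (2/7)
8. 2410.714ms @ 18/7 + 267.857ms (2/7)
9. 2678.571ms @ 20/7 + 267.857ms (2/7)
10. 2946.429ms @ 22/7 + 267.857ms (2/7)
11. 3214.286ms @ 24/7 + 267.857ms (2/7)
12. 3482.143ms @ 26/7 + 267.857ms (2/7)

note 11 onset = 24/7b = 3214.286ms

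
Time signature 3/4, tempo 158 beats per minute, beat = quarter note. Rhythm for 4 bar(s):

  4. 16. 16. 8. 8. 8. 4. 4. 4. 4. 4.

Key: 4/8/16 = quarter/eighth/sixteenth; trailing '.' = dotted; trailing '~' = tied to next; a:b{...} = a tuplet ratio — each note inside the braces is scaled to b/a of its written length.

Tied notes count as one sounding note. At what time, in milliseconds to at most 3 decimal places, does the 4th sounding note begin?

note 4 onset = 9/4b = 854.43ms

1. 0.0ms @ 0 + 569.62ms (3/2)
2. 569.62ms @ 3/2 + 142.405ms (3/8)
3. 712.025ms @ 15/8 + 142.405ms (3/8)
4. 854.43ms @ 9/4 + 284.81ms (3/4)
5. 1139.241ms @ 3 + 284.81ms (3/4)
6. 1424.051ms @ 15/4 + 284.81ms (3/4)
7. 1708.861ms @ 9/2 + 569.62ms (3/2)
8. 2278.481ms @ 6 + 569.62ms (3/2)
9. 2848.101ms @ 15/2 + 569.62ms (3/2)
10. 3417.722ms @ 9 + 569.62ms (3/2)
11. 3987.342ms @ 21/2 + 569.62ms (3/2)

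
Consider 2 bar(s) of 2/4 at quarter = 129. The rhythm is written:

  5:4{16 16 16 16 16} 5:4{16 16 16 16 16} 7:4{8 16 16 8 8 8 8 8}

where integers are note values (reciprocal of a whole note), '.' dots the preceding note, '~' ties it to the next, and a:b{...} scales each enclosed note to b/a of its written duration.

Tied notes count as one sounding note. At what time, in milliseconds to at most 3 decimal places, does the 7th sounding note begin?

1. 0.0ms @ 0 + 93.023ms (1/5)
2. 93.023ms @ 1/5 + 93.023ms (1/5)
3. 186.047ms @ 2/5 + 93.023ms (1/5)
4. 279.07ms @ 3/5 + 93.023ms (1/5)
5. 372.093ms @ 4/5 + 93.023ms (1/5)
6. 465.116ms @ 1 + 93.023ms (1/5)
7. 558.14ms @ 6/5 + 93.023ms (1/5)
8. 651.163ms @ 7/5 + 93.023ms (1/5)
9. 744.186ms @ 8/5 + 93.023ms (1/5)
10. 837.209ms @ 9/5 + 93.023ms (1/5)
11. 930.233ms @ 2 + 132.89ms (2/7)
12. 1063.123ms @ 16/7 + 66.445ms (1/7)
13. 1129.568ms @ 17/7 + 66.445ms (1/7)
14. 1196.013ms @ 18/7 + 132.89ms (2/7)
15. 1328.904ms @ 20/7 + 132.89ms (2/7)
16. 1461.794ms @ 22/7 + 132.89ms (2/7)
17. 1594.684ms @ 24/7 + 132.89ms (2/7)
18. 1727.575ms @ 26/7 + 132.89ms (2/7)

note 7 onset = 6/5b = 558.14ms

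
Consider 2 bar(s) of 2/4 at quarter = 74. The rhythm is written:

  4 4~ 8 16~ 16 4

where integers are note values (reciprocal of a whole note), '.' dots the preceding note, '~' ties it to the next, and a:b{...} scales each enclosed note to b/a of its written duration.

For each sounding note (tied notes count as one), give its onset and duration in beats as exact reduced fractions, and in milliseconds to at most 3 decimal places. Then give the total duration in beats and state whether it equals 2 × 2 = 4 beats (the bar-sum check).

1) 0.0ms=0b +810.811ms=1b
2) 810.811ms=1b +1216.216ms=3/2b
3) 2027.027ms=5/2b +405.405ms=1/2b
4) 2432.432ms=3b +810.811ms=1b
Σ=4b of 4 (74bpm 2/4) — PASS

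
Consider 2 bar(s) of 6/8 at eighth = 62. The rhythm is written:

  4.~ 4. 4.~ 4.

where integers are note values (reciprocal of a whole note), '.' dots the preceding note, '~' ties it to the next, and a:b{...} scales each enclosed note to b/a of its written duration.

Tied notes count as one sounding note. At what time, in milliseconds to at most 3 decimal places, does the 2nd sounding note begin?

note 2 onset = 6b = 5806.452ms

1. 0.0ms @ 0 + 5806.452ms (6)
2. 5806.452ms @ 6 + 5806.452ms (6)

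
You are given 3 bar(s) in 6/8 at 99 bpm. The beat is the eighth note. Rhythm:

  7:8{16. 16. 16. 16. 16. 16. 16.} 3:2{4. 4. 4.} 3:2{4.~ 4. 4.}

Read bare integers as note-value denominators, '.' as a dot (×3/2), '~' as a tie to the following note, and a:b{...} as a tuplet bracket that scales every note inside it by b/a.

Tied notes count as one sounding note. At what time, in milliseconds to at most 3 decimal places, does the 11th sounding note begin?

1. 0.0ms @ 0 + 519.481ms (6/7)
2. 519.481ms @ 6/7 + 519.481ms (6/7)
3. 1038.961ms @ 12/7 + 519.481ms (6/7)
4. 1558.442ms @ 18/7 + 519.481ms (6/7)
5. 2077.922ms @ 24/7 + 519.481ms (6/7)
6. 2597.403ms @ 30/7 + 519.481ms (6/7)
7. 3116.883ms @ 36/7 + 519.481ms (6/7)
8. 3636.364ms @ 6 + 1212.121ms (2)
9. 4848.485ms @ 8 + 1212.121ms (2)
10. 6060.606ms @ 10 + 1212.121ms (2)
11. 7272.727ms @ 12 + 2424.242ms (4)
12. 9696.97ms @ 16 + 1212.121ms (2)

note 11 onset = 12b = 7272.727ms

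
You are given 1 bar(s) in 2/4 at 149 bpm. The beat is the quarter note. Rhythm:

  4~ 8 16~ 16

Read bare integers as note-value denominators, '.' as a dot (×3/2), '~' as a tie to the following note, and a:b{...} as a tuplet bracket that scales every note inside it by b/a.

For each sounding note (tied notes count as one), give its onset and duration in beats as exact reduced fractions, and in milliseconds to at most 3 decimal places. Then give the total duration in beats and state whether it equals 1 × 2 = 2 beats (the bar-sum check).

1) 0.0ms=0b +604.027ms=3/2b
2) 604.027ms=3/2b +201.342ms=1/2b
Σ=2b of 2 (149bpm 2/4) — PASS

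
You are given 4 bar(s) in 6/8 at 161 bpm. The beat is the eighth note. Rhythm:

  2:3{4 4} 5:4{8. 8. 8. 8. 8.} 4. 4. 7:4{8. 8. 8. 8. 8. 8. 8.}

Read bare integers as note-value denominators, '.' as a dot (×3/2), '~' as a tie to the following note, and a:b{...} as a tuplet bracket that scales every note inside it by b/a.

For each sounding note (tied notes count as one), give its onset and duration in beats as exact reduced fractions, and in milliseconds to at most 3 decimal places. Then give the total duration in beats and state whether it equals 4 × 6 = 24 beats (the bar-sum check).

1) 0.0ms=0b +1118.012ms=3b
2) 1118.012ms=3b +1118.012ms=3b
3) 2236.025ms=6b +447.205ms=6/5b
4) 2683.23ms=36/5b +447.205ms=6/5b
5) 3130.435ms=42/5b +447.205ms=6/5b
6) 3577.64ms=48/5b +447.205ms=6/5b
7) 4024.845ms=54/5b +447.205ms=6/5b
8) 4472.05ms=12b +1118.012ms=3b
9) 5590.062ms=15b +1118.012ms=3b
10) 6708.075ms=18b +319.432ms=6/7b
11) 7027.507ms=132/7b +319.432ms=6/7b
12) 7346.939ms=138/7b +319.432ms=6/7b
13) 7666.371ms=144/7b +319.432ms=6/7b
14) 7985.803ms=150/7b +319.432ms=6/7b
15) 8305.235ms=156/7b +319.432ms=6/7b
16) 8624.667ms=162/7b +319.432ms=6/7b
Σ=24b of 24 (161bpm 6/8) — PASS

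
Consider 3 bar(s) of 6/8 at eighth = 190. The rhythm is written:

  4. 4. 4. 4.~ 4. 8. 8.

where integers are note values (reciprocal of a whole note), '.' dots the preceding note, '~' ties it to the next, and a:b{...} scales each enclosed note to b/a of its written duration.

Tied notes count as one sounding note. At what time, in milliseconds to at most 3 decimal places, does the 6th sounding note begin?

1. 0.0ms @ 0 + 947.368ms (3)
2. 947.368ms @ 3 + 947.368ms (3)
3. 1894.737ms @ 6 + 947.368ms (3)
4. 2842.105ms @ 9 + 1894.737ms (6)
5. 4736.842ms @ 15 + 473.684ms (3/2)
6. 5210.526ms @ 33/2 + 473.684ms (3/2)

note 6 onset = 33/2b = 5210.526ms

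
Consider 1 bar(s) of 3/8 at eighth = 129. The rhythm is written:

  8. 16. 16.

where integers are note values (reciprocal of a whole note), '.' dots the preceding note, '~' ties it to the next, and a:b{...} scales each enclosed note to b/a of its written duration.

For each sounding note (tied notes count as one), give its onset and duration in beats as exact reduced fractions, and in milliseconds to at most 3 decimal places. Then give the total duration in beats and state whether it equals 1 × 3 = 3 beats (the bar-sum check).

1) 0.0ms=0b +697.674ms=3/2b
2) 697.674ms=3/2b +348.837ms=3/4b
3) 1046.512ms=9/4b +348.837ms=3/4b
Σ=3b of 3 (129bpm 3/8) — PASS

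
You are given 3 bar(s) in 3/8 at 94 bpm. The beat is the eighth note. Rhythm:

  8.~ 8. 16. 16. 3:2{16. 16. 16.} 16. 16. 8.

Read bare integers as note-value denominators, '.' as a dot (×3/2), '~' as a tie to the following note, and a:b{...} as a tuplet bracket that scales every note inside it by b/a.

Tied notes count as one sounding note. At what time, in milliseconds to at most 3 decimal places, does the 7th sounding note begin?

1. 0.0ms @ 0 + 1914.894ms (3)
2. 1914.894ms @ 3 + 478.723ms (3/4)
3. 2393.617ms @ 15/4 + 478.723ms (3/4)
4. 2872.34ms @ 9/2 + 319.149ms (1/2)
5. 3191.489ms @ 5 + 319.149ms (1/2)
6. 3510.638ms @ 11/2 + 319.149ms (1/2)
7. 3829.787ms @ 6 + 478.723ms (3/4)
8. 4308.511ms @ 27/4 + 478.723ms (3/4)
9. 4787.234ms @ 15/2 + 957.447ms (3/2)

note 7 onset = 6b = 3829.787ms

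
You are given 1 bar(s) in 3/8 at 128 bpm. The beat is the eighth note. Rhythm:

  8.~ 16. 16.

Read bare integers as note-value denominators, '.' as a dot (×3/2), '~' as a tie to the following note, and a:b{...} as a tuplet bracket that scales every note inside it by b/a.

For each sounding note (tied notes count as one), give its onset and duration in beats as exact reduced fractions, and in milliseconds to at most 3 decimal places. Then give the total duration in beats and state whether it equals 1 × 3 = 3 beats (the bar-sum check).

1) 0.0ms=0b +1054.688ms=9/4b
2) 1054.688ms=9/4b +351.562ms=3/4b
Σ=3b of 3 (128bpm 3/8) — PASS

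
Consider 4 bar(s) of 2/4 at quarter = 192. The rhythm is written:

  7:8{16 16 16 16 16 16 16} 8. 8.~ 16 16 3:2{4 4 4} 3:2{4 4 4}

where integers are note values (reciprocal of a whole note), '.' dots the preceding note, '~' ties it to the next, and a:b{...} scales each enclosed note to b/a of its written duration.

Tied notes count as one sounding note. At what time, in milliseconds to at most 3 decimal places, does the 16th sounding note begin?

1. 0.0ms @ 0 + 89.286ms (2/7)
2. 89.286ms @ 2/7 + 89.286ms (2/7)
3. 178.571ms @ 4/7 + 89.286ms (2/7)
4. 267.857ms @ 6/7 + 89.286ms (2/7)
5. 357.143ms @ 8/7 + 89.286ms (2/7)
6. 446.429ms @ 10/7 + 89.286ms (2/7)
7. 535.714ms @ 12/7 + 89.286ms (2/7)
8. 625.0ms @ 2 + 234.375ms (3/4)
9. 859.375ms @ 11/4 + 312.5ms (1)
10. 1171.875ms @ 15/4 + 78.125ms (1/4)
11. 1250.0ms @ 4 + 208.333ms (2/3)
12. 1458.333ms @ 14/3 + 208.333ms (2/3)
13. 1666.667ms @ 16/3 + 208.333ms (2/3)
14. 1875.0ms @ 6 + 208.333ms (2/3)
15. 2083.333ms @ 20/3 + 208.333ms (2/3)
16. 2291.667ms @ 22/3 + 208.333ms (2/3)

note 16 onset = 22/3b = 2291.667ms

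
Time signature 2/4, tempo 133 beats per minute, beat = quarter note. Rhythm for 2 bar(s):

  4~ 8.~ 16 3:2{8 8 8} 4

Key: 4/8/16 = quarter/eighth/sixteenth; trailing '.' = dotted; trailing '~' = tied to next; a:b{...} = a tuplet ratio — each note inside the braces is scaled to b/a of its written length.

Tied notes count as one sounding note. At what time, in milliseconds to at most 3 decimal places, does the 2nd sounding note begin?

1. 0.0ms @ 0 + 902.256ms (2)
2. 902.256ms @ 2 + 150.376ms (1/3)
3. 1052.632ms @ 7/3 + 150.376ms (1/3)
4. 1203.008ms @ 8/3 + 150.376ms (1/3)
5. 1353.383ms @ 3 + 451.128ms (1)

note 2 onset = 2b = 902.256ms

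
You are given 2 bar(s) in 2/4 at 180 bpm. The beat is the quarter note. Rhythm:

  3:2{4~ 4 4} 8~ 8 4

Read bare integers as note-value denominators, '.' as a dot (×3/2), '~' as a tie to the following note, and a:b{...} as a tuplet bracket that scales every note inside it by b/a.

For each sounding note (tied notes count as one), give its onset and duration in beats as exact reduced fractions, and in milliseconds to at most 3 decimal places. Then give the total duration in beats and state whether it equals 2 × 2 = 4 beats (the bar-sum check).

1) 0.0ms=0b +444.444ms=4/3b
2) 444.444ms=4/3b +222.222ms=2/3b
3) 666.667ms=2b +333.333ms=1b
4) 1000.0ms=3b +333.333ms=1b
Σ=4b of 4 (180bpm 2/4) — PASS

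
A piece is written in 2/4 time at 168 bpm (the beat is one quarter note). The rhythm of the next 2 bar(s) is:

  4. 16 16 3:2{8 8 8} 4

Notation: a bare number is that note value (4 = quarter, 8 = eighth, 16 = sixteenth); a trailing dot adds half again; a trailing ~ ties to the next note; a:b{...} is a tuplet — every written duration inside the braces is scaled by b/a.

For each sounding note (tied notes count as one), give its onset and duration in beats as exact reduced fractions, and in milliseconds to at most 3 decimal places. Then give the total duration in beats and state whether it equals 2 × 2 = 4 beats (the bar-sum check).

1) 0.0ms=0b +535.714ms=3/2b
2) 535.714ms=3/2b +89.286ms=1/4b
3) 625.0ms=7/4b +89.286ms=1/4b
4) 714.286ms=2b +119.048ms=1/3b
5) 833.333ms=7/3b +119.048ms=1/3b
6) 952.381ms=8/3b +119.048ms=1/3b
7) 1071.429ms=3b +357.143ms=1b
Σ=4b of 4 (168bpm 2/4) — PASS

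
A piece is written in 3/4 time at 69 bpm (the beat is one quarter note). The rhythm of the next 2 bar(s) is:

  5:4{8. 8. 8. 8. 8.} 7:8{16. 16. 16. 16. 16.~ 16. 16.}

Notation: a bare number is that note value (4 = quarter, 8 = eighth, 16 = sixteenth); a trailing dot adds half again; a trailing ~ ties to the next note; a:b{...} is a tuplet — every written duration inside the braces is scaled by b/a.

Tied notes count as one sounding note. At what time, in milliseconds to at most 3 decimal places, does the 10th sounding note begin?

note 10 onset = 33/7b = 4099.379ms

1. 0.0ms @ 0 + 521.739ms (3/5)
2. 521.739ms @ 3/5 + 521.739ms (3/5)
3. 1043.478ms @ 6/5 + 521.739ms (3/5)
4. 1565.217ms @ 9/5 + 521.739ms (3/5)
5. 2086.957ms @ 12/5 + 521.739ms (3/5)
6. 2608.696ms @ 3 + 372.671ms (3/7)
7. 2981.366ms @ 24/7 + 372.671ms (3/7)
8. 3354.037ms @ 27/7 + 372.671ms (3/7)
9. 3726.708ms @ 30/7 + 372.671ms (3/7)
10. 4099.379ms @ 33/7 + 745.342ms (6/7)
11. 4844.72ms @ 39/7 + 372.671ms (3/7)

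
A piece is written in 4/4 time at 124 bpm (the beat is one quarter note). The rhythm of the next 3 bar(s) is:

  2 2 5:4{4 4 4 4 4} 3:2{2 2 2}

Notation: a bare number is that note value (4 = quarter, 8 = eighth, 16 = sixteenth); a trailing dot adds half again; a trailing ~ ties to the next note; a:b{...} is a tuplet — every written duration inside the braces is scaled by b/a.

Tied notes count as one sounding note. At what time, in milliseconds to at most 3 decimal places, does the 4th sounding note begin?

note 4 onset = 24/5b = 2322.581ms

1. 0.0ms @ 0 + 967.742ms (2)
2. 967.742ms @ 2 + 967.742ms (2)
3. 1935.484ms @ 4 + 387.097ms (4/5)
4. 2322.581ms @ 24/5 + 387.097ms (4/5)
5. 2709.677ms @ 28/5 + 387.097ms (4/5)
6. 3096.774ms @ 32/5 + 387.097ms (4/5)
7. 3483.871ms @ 36/5 + 387.097ms (4/5)
8. 3870.968ms @ 8 + 645.161ms (4/3)
9. 4516.129ms @ 28/3 + 645.161ms (4/3)
10. 5161.29ms @ 32/3 + 645.161ms (4/3)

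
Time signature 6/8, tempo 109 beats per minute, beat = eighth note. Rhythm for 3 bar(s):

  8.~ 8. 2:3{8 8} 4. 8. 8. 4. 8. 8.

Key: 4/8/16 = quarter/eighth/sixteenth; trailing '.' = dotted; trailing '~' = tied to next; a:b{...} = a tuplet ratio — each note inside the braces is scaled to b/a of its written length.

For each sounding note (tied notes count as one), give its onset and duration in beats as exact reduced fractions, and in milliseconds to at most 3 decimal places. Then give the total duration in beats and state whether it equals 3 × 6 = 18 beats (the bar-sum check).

1) 0.0ms=0b +1651.376ms=3b
2) 1651.376ms=3b +825.688ms=3/2b
3) 2477.064ms=9/2b +825.688ms=3/2b
4) 3302.752ms=6b +1651.376ms=3b
5) 4954.128ms=9b +825.688ms=3/2b
6) 5779.817ms=21/2b +825.688ms=3/2b
7) 6605.505ms=12b +1651.376ms=3b
8) 8256.881ms=15b +825.688ms=3/2b
9) 9082.569ms=33/2b +825.688ms=3/2b
Σ=18b of 18 (109bpm 6/8) — PASS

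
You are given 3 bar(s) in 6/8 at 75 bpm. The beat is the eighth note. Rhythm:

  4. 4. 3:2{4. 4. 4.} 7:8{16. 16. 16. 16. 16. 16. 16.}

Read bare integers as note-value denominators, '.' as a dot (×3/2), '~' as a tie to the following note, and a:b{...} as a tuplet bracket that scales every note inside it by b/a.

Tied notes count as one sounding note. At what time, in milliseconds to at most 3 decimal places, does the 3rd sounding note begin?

note 3 onset = 6b = 4800.0ms

1. 0.0ms @ 0 + 2400.0ms (3)
2. 2400.0ms @ 3 + 2400.0ms (3)
3. 4800.0ms @ 6 + 1600.0ms (2)
4. 6400.0ms @ 8 + 1600.0ms (2)
5. 8000.0ms @ 10 + 1600.0ms (2)
6. 9600.0ms @ 12 + 685.714ms (6/7)
7. 10285.714ms @ 90/7 + 685.714ms (6/7)
8. 10971.429ms @ 96/7 + 685.714ms (6/7)
9. 11657.143ms @ 102/7 + 685.714ms (6/7)
10. 12342.857ms @ 108/7 + 685.714ms (6/7)
11. 13028.571ms @ 114/7 + 685.714ms (6/7)
12. 13714.286ms @ 120/7 + 685.714ms (6/7)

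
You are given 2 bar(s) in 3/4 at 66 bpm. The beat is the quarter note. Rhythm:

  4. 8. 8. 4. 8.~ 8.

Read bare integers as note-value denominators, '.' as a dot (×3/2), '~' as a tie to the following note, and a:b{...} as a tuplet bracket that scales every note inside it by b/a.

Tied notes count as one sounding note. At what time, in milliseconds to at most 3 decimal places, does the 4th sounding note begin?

1. 0.0ms @ 0 + 1363.636ms (3/2)
2. 1363.636ms @ 3/2 + 681.818ms (3/4)
3. 2045.455ms @ 9/4 + 681.818ms (3/4)
4. 2727.273ms @ 3 + 1363.636ms (3/2)
5. 4090.909ms @ 9/2 + 1363.636ms (3/2)

note 4 onset = 3b = 2727.273ms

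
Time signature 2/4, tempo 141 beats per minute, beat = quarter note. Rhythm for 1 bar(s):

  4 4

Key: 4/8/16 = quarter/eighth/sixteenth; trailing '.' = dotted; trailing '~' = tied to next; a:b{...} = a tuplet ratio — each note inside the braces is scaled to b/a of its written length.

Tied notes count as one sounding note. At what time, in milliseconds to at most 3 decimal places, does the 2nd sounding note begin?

note 2 onset = 1b = 425.532ms

1. 0.0ms @ 0 + 425.532ms (1)
2. 425.532ms @ 1 + 425.532ms (1)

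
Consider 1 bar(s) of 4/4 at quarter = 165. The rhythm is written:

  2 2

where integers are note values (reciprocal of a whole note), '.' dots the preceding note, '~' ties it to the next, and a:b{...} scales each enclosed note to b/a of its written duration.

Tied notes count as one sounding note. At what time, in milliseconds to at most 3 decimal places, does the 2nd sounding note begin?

note 2 onset = 2b = 727.273ms

1. 0.0ms @ 0 + 727.273ms (2)
2. 727.273ms @ 2 + 727.273ms (2)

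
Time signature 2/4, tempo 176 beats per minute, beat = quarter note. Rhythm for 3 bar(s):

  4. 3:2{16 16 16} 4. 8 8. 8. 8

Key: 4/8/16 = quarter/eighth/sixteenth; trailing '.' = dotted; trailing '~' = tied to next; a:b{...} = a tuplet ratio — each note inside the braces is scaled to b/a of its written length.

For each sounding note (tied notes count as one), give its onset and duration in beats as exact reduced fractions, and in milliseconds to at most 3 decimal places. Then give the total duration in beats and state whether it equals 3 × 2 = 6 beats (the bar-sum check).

1) 0.0ms=0b +511.364ms=3/2b
2) 511.364ms=3/2b +56.818ms=1/6b
3) 568.182ms=5/3b +56.818ms=1/6b
4) 625.0ms=11/6b +56.818ms=1/6b
5) 681.818ms=2b +511.364ms=3/2b
6) 1193.182ms=7/2b +170.455ms=1/2b
7) 1363.636ms=4b +255.682ms=3/4b
8) 1619.318ms=19/4b +255.682ms=3/4b
9) 1875.0ms=11/2b +170.455ms=1/2b
Σ=6b of 6 (176bpm 2/4) — PASS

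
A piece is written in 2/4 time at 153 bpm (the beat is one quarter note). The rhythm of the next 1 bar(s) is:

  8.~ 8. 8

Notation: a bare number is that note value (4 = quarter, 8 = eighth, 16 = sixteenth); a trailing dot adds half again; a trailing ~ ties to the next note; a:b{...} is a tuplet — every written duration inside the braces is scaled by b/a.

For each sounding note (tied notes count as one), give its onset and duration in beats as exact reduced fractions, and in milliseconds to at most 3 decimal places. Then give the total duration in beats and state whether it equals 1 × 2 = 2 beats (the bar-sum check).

1) 0.0ms=0b +588.235ms=3/2b
2) 588.235ms=3/2b +196.078ms=1/2b
Σ=2b of 2 (153bpm 2/4) — PASS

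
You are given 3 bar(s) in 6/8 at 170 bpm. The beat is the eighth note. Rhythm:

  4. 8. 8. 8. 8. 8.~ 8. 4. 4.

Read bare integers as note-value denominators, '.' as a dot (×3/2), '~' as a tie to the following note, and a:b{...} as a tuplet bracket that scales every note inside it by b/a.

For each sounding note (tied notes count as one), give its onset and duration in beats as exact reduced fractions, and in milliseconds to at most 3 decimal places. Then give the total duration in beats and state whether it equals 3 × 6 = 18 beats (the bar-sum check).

1) 0.0ms=0b +1058.824ms=3b
2) 1058.824ms=3b +529.412ms=3/2b
3) 1588.235ms=9/2b +529.412ms=3/2b
4) 2117.647ms=6b +529.412ms=3/2b
5) 2647.059ms=15/2b +529.412ms=3/2b
6) 3176.471ms=9b +1058.824ms=3b
7) 4235.294ms=12b +1058.824ms=3b
8) 5294.118ms=15b +1058.824ms=3b
Σ=18b of 18 (170bpm 6/8) — PASS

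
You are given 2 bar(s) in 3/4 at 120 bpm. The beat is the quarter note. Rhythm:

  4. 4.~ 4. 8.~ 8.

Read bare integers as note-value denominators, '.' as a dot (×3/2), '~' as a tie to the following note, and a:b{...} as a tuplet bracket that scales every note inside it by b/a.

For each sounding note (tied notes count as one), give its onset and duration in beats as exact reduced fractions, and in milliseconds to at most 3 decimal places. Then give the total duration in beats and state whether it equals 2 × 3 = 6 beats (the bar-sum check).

1) 0.0ms=0b +750.0ms=3/2b
2) 750.0ms=3/2b +1500.0ms=3b
3) 2250.0ms=9/2b +750.0ms=3/2b
Σ=6b of 6 (120bpm 3/4) — PASS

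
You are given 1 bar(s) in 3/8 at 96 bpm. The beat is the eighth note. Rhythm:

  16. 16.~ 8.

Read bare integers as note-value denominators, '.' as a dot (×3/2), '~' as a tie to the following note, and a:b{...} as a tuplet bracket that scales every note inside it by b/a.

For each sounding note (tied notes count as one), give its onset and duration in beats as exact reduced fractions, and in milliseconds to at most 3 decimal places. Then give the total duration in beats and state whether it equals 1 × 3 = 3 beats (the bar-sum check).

1) 0.0ms=0b +468.75ms=3/4b
2) 468.75ms=3/4b +1406.25ms=9/4b
Σ=3b of 3 (96bpm 3/8) — PASS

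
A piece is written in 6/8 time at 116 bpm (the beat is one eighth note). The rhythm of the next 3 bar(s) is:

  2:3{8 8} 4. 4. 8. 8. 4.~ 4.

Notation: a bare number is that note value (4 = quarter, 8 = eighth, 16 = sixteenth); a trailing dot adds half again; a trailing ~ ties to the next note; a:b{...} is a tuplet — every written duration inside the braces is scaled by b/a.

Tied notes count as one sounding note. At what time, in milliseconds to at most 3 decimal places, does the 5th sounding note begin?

1. 0.0ms @ 0 + 775.862ms (3/2)
2. 775.862ms @ 3/2 + 775.862ms (3/2)
3. 1551.724ms @ 3 + 1551.724ms (3)
4. 3103.448ms @ 6 + 1551.724ms (3)
5. 4655.172ms @ 9 + 775.862ms (3/2)
6. 5431.034ms @ 21/2 + 775.862ms (3/2)
7. 6206.897ms @ 12 + 3103.448ms (6)

note 5 onset = 9b = 4655.172ms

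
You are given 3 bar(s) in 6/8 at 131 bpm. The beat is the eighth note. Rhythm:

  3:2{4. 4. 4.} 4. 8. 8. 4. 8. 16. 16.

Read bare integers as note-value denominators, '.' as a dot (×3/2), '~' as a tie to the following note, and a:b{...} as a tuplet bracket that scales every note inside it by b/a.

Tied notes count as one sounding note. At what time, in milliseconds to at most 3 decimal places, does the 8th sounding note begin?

note 8 onset = 15b = 6870.229ms

1. 0.0ms @ 0 + 916.031ms (2)
2. 916.031ms @ 2 + 916.031ms (2)
3. 1832.061ms @ 4 + 916.031ms (2)
4. 2748.092ms @ 6 + 1374.046ms (3)
5. 4122.137ms @ 9 + 687.023ms (3/2)
6. 4809.16ms @ 21/2 + 687.023ms (3/2)
7. 5496.183ms @ 12 + 1374.046ms (3)
8. 6870.229ms @ 15 + 687.023ms (3/2)
9. 7557.252ms @ 33/2 + 343.511ms (3/4)
10. 7900.763ms @ 69/4 + 343.511ms (3/4)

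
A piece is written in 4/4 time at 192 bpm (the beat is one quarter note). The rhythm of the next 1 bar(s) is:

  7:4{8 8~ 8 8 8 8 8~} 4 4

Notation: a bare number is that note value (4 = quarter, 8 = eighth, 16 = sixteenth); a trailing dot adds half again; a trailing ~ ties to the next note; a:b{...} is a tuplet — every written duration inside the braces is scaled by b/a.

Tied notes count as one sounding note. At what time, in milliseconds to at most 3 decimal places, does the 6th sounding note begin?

note 6 onset = 12/7b = 535.714ms

1. 0.0ms @ 0 + 89.286ms (2/7)
2. 89.286ms @ 2/7 + 178.571ms (4/7)
3. 267.857ms @ 6/7 + 89.286ms (2/7)
4. 357.143ms @ 8/7 + 89.286ms (2/7)
5. 446.429ms @ 10/7 + 89.286ms (2/7)
6. 535.714ms @ 12/7 + 401.786ms (9/7)
7. 937.5ms @ 3 + 312.5ms (1)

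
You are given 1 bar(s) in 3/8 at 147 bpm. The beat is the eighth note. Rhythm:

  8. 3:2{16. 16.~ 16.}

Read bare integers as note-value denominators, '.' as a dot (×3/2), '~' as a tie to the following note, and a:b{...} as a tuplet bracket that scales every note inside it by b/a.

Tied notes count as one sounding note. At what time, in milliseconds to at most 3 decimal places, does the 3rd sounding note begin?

note 3 onset = 2b = 816.327ms

1. 0.0ms @ 0 + 612.245ms (3/2)
2. 612.245ms @ 3/2 + 204.082ms (1/2)
3. 816.327ms @ 2 + 408.163ms (1)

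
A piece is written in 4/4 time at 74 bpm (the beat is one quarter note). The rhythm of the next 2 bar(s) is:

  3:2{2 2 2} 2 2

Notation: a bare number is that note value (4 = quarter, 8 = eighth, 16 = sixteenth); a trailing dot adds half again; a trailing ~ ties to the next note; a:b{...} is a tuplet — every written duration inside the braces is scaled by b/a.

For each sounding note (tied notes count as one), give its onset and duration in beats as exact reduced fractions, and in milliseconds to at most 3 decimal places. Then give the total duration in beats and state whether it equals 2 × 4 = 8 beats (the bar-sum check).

1) 0.0ms=0b +1081.081ms=4/3b
2) 1081.081ms=4/3b +1081.081ms=4/3b
3) 2162.162ms=8/3b +1081.081ms=4/3b
4) 3243.243ms=4b +1621.622ms=2b
5) 4864.865ms=6b +1621.622ms=2b
Σ=8b of 8 (74bpm 4/4) — PASS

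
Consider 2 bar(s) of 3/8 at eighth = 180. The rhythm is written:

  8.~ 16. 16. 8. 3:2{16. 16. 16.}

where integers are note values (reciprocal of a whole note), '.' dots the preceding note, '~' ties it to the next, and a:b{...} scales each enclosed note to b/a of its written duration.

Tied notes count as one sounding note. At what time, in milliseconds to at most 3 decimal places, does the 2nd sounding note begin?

note 2 onset = 9/4b = 750.0ms

1. 0.0ms @ 0 + 750.0ms (9/4)
2. 750.0ms @ 9/4 + 250.0ms (3/4)
3. 1000.0ms @ 3 + 500.0ms (3/2)
4. 1500.0ms @ 9/2 + 166.667ms (1/2)
5. 1666.667ms @ 5 + 166.667ms (1/2)
6. 1833.333ms @ 11/2 + 166.667ms (1/2)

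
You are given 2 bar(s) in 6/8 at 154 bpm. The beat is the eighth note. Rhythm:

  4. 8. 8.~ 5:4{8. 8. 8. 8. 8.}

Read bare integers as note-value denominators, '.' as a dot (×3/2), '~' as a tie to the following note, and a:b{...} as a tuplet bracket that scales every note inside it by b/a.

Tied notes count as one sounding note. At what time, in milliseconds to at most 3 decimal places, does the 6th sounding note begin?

1. 0.0ms @ 0 + 1168.831ms (3)
2. 1168.831ms @ 3 + 584.416ms (3/2)
3. 1753.247ms @ 9/2 + 1051.948ms (27/10)
4. 2805.195ms @ 36/5 + 467.532ms (6/5)
5. 3272.727ms @ 42/5 + 467.532ms (6/5)
6. 3740.26ms @ 48/5 + 467.532ms (6/5)
7. 4207.792ms @ 54/5 + 467.532ms (6/5)

note 6 onset = 48/5b = 3740.26ms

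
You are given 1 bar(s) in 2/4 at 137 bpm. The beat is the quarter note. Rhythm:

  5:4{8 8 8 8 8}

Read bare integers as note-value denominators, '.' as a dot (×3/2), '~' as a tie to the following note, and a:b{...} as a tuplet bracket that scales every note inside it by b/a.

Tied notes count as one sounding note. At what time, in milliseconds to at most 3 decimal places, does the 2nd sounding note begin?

1. 0.0ms @ 0 + 175.182ms (2/5)
2. 175.182ms @ 2/5 + 175.182ms (2/5)
3. 350.365ms @ 4/5 + 175.182ms (2/5)
4. 525.547ms @ 6/5 + 175.182ms (2/5)
5. 700.73ms @ 8/5 + 175.182ms (2/5)

note 2 onset = 2/5b = 175.182ms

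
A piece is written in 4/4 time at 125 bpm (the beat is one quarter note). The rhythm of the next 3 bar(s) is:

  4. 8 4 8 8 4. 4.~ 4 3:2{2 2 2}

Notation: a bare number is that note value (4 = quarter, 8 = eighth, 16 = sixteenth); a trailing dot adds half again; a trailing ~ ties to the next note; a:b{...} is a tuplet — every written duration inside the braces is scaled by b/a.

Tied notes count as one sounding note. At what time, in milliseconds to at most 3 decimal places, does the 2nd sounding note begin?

note 2 onset = 3/2b = 720.0ms

1. 0.0ms @ 0 + 720.0ms (3/2)
2. 720.0ms @ 3/2 + 240.0ms (1/2)
3. 960.0ms @ 2 + 480.0ms (1)
4. 1440.0ms @ 3 + 240.0ms (1/2)
5. 1680.0ms @ 7/2 + 240.0ms (1/2)
6. 1920.0ms @ 4 + 720.0ms (3/2)
7. 2640.0ms @ 11/2 + 1200.0ms (5/2)
8. 3840.0ms @ 8 + 640.0ms (4/3)
9. 4480.0ms @ 28/3 + 640.0ms (4/3)
10. 5120.0ms @ 32/3 + 640.0ms (4/3)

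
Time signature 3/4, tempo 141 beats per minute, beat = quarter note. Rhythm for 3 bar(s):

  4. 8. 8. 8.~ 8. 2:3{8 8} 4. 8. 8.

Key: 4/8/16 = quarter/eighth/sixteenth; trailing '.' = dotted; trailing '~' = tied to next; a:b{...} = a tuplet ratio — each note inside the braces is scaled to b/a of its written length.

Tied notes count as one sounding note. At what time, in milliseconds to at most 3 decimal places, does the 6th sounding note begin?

1. 0.0ms @ 0 + 638.298ms (3/2)
2. 638.298ms @ 3/2 + 319.149ms (3/4)
3. 957.447ms @ 9/4 + 319.149ms (3/4)
4. 1276.596ms @ 3 + 638.298ms (3/2)
5. 1914.894ms @ 9/2 + 319.149ms (3/4)
6. 2234.043ms @ 21/4 + 319.149ms (3/4)
7. 2553.191ms @ 6 + 638.298ms (3/2)
8. 3191.489ms @ 15/2 + 319.149ms (3/4)
9. 3510.638ms @ 33/4 + 319.149ms (3/4)

note 6 onset = 21/4b = 2234.043ms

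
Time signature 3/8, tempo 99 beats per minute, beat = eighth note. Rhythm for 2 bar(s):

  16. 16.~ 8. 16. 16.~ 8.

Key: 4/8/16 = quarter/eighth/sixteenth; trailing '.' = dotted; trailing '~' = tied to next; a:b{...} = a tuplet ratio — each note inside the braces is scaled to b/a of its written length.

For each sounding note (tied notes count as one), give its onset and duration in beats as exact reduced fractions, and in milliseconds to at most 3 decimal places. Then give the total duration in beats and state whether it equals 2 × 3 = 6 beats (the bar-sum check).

1) 0.0ms=0b +454.545ms=3/4b
2) 454.545ms=3/4b +1363.636ms=9/4b
3) 1818.182ms=3b +454.545ms=3/4b
4) 2272.727ms=15/4b +1363.636ms=9/4b
Σ=6b of 6 (99bpm 3/8) — PASS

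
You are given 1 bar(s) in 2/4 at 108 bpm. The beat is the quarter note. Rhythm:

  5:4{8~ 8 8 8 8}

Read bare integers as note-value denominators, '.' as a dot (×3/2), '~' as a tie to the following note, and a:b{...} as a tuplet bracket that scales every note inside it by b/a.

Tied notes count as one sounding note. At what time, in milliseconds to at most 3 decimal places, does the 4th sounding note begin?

1. 0.0ms @ 0 + 444.444ms (4/5)
2. 444.444ms @ 4/5 + 222.222ms (2/5)
3. 666.667ms @ 6/5 + 222.222ms (2/5)
4. 888.889ms @ 8/5 + 222.222ms (2/5)

note 4 onset = 8/5b = 888.889ms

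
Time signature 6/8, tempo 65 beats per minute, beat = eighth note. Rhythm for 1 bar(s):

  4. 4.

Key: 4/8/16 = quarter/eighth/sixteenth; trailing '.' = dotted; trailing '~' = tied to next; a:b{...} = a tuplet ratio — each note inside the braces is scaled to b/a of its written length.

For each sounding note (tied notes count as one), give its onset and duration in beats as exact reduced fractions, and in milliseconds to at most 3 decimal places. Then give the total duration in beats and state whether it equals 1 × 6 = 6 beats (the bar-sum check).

1) 0.0ms=0b +2769.231ms=3b
2) 2769.231ms=3b +2769.231ms=3b
Σ=6b of 6 (65bpm 6/8) — PASS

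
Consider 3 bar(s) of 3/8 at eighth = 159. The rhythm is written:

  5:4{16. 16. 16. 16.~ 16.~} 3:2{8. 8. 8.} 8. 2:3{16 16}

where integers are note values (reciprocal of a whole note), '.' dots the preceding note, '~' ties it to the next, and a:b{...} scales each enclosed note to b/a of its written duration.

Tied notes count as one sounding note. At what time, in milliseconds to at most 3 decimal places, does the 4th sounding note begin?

1. 0.0ms @ 0 + 226.415ms (3/5)
2. 226.415ms @ 3/5 + 226.415ms (3/5)
3. 452.83ms @ 6/5 + 226.415ms (3/5)
4. 679.245ms @ 9/5 + 830.189ms (11/5)
5. 1509.434ms @ 4 + 377.358ms (1)
6. 1886.792ms @ 5 + 377.358ms (1)
7. 2264.151ms @ 6 + 566.038ms (3/2)
8. 2830.189ms @ 15/2 + 283.019ms (3/4)
9. 3113.208ms @ 33/4 + 283.019ms (3/4)

note 4 onset = 9/5b = 679.245ms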